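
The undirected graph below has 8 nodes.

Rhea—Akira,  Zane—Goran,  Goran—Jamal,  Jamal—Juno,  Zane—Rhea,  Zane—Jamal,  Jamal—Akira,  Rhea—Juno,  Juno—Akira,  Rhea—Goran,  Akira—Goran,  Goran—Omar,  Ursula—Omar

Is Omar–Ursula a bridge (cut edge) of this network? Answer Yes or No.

Yes

Without the Omar–Ursula edge there is no alternate route between Omar and Ursula, so the network disconnects. It is a bridge.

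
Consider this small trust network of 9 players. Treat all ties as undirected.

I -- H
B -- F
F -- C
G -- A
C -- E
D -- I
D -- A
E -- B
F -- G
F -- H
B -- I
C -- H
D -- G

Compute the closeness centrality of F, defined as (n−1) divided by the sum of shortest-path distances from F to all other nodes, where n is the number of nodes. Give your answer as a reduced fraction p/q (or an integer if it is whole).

Distances from F: A:2, B:1, C:1, D:2, E:2, G:1, H:1, I:2. Sum = 12.
n = 9, so closeness = 8/12 = 2/3.

2/3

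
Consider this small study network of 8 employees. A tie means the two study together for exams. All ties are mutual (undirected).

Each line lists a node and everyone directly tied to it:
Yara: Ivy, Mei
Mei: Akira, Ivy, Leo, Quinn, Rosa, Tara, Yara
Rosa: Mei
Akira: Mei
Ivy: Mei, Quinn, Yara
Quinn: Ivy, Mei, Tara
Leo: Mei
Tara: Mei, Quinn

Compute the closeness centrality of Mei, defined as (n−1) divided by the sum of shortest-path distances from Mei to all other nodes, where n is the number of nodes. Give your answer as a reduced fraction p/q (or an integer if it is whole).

1

Distances from Mei: Akira:1, Ivy:1, Leo:1, Quinn:1, Rosa:1, Tara:1, Yara:1. Sum = 7.
n = 8, so closeness = 7/7 = 1.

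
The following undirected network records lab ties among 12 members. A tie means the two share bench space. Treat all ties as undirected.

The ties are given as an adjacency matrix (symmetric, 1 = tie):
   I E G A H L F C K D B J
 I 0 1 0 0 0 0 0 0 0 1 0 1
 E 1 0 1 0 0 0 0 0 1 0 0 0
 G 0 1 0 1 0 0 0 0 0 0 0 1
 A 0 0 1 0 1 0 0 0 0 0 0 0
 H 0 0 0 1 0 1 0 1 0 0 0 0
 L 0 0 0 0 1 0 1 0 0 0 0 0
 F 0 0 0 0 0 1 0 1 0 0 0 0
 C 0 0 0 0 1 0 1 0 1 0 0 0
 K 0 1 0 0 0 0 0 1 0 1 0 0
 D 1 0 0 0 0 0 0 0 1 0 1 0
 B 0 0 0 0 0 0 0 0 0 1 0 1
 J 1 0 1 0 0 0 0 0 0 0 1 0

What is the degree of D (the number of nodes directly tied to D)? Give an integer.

D is directly tied to B, I, and K. That is 3 neighbors, so the degree of D is 3.

3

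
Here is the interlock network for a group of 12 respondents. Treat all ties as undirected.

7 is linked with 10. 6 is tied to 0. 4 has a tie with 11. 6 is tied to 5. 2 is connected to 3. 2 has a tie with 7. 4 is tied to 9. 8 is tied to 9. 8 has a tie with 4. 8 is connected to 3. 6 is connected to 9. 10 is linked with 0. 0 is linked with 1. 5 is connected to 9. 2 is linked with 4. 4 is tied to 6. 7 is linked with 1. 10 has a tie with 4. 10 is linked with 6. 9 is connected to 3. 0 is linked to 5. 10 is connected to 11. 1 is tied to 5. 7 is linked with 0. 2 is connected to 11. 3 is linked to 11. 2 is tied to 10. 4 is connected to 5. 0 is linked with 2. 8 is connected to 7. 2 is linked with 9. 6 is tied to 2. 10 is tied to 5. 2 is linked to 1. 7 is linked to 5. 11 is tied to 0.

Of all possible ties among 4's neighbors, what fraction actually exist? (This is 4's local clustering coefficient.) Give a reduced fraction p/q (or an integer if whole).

11/21

4's neighbors: 2, 5, 6, 8, 9, 10, and 11 (k = 7).
Possible neighbor pairs: C(7,2) = 21. Edges among them: 2–6, 2–9, 2–10, 2–11, 5–6, 5–9, 5–10, 6–9, 6–10, 8–9, 10–11 → e = 11.
Clustering(4) = 11/21.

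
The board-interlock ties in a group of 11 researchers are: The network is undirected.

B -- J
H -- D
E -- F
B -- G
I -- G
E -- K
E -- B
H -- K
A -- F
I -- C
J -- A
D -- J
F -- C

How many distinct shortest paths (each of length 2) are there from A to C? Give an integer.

The shortest distance is 2, and the only length-2 path is A–F–C. So there is exactly 1 shortest path.

1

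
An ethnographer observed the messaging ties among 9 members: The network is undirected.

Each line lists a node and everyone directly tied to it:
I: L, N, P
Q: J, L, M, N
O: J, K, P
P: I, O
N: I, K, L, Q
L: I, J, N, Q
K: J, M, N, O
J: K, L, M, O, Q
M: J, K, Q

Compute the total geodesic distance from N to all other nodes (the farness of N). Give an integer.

12

Distances from N: I:1, J:2, K:1, L:1, M:2, O:2, P:2, Q:1.
Sum = 1 + 2 + 1 + 1 + 2 + 2 + 2 + 1 = 12.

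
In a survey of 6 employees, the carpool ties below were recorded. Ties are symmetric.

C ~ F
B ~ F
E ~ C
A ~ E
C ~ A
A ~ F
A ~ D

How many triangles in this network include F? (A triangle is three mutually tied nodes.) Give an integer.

1

F's neighbors: A, B, and C.
Neighbor pairs that are themselves tied: F–A–C. Each forms one triangle with F, for 1 in total.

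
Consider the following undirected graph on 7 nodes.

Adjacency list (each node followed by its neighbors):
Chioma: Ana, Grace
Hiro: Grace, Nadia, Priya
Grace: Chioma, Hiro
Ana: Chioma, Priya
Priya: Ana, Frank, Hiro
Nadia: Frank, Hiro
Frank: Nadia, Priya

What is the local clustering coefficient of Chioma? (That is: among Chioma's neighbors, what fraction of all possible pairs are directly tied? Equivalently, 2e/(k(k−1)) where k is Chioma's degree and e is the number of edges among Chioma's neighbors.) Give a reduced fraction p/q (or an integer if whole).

0

Chioma's neighbors: Ana and Grace (k = 2).
Possible neighbor pairs: C(2,2) = 1. Edges among them: none → e = 0.
Clustering(Chioma) = 0/1.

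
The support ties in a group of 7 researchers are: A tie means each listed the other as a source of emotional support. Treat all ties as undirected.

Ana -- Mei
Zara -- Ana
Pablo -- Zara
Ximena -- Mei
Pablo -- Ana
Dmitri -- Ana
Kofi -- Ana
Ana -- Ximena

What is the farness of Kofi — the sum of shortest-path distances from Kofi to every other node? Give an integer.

Distances from Kofi: Ana:1, Dmitri:2, Mei:2, Pablo:2, Ximena:2, Zara:2.
Sum = 1 + 2 + 2 + 2 + 2 + 2 = 11.

11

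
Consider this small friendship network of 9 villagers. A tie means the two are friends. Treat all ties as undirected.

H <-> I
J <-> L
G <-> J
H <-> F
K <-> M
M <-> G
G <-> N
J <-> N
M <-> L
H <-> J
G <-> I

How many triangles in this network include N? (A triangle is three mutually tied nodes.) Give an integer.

1

N's neighbors: G and J.
Neighbor pairs that are themselves tied: N–G–J. Each forms one triangle with N, for 1 in total.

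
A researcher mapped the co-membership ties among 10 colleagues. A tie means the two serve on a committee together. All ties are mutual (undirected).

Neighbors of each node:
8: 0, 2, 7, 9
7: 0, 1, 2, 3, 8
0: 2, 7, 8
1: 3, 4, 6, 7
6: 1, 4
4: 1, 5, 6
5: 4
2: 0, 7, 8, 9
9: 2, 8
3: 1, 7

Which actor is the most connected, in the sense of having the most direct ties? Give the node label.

Degrees — 0:3, 1:4, 2:4, 3:2, 4:3, 5:1, 6:2, 7:5, 8:4, 9:2.
The maximum is 5, attained only by 7.

7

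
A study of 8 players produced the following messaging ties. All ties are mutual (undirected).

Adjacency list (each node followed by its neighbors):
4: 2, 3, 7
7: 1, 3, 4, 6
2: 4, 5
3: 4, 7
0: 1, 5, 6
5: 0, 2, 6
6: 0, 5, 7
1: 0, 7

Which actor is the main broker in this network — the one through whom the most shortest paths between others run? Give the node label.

7

Unnormalized betweenness of each node: 0:2, 1:4/3, 2:11/6, 3:0, 4:3, 5:17/6, 6:17/6, 7:43/6.
7 has the largest value, 43/6, making it the main broker — the node through which the most shortest paths run.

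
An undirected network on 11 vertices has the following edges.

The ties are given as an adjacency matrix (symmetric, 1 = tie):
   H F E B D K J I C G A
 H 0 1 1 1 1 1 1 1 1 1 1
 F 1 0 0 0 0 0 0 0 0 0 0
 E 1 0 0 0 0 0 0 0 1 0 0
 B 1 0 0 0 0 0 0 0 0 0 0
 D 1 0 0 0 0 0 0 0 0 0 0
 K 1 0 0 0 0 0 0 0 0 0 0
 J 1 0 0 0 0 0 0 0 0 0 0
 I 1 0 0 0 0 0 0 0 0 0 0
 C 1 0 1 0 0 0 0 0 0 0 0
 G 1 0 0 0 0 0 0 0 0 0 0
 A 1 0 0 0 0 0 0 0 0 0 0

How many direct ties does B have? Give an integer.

1

B is directly tied to H. That is 1 neighbor, so the degree of B is 1.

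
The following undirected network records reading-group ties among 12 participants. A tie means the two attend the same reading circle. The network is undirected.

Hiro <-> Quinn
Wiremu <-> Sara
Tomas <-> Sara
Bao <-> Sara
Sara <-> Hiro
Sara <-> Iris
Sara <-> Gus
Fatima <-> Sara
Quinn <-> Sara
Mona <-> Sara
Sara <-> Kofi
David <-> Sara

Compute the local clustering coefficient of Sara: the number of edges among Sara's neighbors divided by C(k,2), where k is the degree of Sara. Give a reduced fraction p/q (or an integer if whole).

1/55

Sara's neighbors: Bao, David, Fatima, Gus, Hiro, Iris, Kofi, Mona, Quinn, Tomas, and Wiremu (k = 11).
Possible neighbor pairs: C(11,2) = 55. Edges among them: Hiro–Quinn → e = 1.
Clustering(Sara) = 1/55.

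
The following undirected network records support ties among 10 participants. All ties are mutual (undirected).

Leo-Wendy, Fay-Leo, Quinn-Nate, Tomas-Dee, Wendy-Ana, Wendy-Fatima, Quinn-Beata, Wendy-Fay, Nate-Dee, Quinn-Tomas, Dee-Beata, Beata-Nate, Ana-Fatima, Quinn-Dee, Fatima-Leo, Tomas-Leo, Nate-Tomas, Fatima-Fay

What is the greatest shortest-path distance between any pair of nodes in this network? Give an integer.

5

Eccentricity of each node (its greatest distance to any other): Ana:5, Beata:5, Dee:4, Fatima:4, Fay:4, Leo:3, Nate:4, Quinn:4, Tomas:3, Wendy:4.
The maximum eccentricity is 5, realized for instance by the pair Ana–Beata via Ana – Wendy – Leo – Tomas – Dee – Beata. So the diameter is 5.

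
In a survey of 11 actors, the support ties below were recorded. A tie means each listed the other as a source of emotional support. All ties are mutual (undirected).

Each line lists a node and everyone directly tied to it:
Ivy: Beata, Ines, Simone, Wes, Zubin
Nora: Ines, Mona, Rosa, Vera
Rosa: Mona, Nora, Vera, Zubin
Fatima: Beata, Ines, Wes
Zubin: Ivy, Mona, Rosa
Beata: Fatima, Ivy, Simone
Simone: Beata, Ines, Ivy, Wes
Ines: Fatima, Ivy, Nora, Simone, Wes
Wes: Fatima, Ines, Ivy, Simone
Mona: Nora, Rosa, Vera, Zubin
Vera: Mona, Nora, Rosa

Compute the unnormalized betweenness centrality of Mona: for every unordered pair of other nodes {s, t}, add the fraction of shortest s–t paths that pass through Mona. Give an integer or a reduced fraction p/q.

23/15

Pairs whose geodesics pass through Mona — Nora–Zubin: 1/2; Vera–Zubin: 1/2; Vera–Ivy: 1/3; Vera–Beata: 1/5.
All other pairs contribute 0.
Summing the contributions gives betweenness(Mona) = 23/15.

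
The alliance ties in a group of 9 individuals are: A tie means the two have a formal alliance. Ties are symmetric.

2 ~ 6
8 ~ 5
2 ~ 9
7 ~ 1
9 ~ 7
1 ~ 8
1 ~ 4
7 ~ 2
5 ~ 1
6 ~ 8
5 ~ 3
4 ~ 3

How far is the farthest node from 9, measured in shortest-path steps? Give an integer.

4

Distances from 9: 1:2, 2:1, 3:4, 4:3, 5:3, 6:2, 7:1, 8:3.
The largest is 4 (to 3), so the eccentricity of 9 is 4.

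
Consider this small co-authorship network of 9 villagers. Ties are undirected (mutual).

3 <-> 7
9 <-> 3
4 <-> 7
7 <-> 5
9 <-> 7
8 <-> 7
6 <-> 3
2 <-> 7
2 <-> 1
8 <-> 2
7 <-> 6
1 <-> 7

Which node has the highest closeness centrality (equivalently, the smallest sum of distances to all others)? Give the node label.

7

Farness (sum of distances to all others) for each node — 1:14, 2:13, 3:13, 4:15, 5:15, 6:14, 7:8, 8:14, 9:14.
The smallest farness is 8, for 7, so 7 has the highest closeness.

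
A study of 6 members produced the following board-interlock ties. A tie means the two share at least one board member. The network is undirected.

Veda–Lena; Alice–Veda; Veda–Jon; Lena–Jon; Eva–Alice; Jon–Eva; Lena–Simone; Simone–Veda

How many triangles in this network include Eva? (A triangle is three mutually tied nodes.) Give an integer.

Eva's neighbors are Alice and Jon, but none of them are tied to each other, so no triangle contains Eva.

0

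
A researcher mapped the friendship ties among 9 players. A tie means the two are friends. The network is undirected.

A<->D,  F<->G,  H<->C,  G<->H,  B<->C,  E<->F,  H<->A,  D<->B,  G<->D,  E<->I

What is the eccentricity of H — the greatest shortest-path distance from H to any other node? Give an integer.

Distances from H: A:1, B:2, C:1, D:2, E:3, F:2, G:1, I:4.
The largest is 4 (to I), so the eccentricity of H is 4.

4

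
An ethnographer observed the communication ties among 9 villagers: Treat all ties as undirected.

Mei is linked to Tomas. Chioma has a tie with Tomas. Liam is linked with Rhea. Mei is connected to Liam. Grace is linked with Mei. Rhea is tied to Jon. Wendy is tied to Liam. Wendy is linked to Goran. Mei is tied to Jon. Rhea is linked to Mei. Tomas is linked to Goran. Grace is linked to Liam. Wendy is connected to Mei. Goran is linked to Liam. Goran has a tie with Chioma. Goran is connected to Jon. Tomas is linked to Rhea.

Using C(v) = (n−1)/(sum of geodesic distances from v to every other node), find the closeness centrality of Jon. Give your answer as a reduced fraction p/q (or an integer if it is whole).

Distances from Jon: Chioma:2, Goran:1, Grace:2, Liam:2, Mei:1, Rhea:1, Tomas:2, Wendy:2. Sum = 13.
n = 9, so closeness = 8/13.

8/13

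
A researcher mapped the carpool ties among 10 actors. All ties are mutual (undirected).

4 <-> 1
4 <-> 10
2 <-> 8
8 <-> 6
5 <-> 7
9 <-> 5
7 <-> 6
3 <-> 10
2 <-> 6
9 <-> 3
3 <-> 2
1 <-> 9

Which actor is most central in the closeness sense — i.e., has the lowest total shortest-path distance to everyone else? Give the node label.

Farness (sum of distances to all others) for each node — 1:22, 2:18, 3:16, 4:24, 5:20, 6:21, 7:22, 8:23, 9:17, 10:21.
The smallest farness is 16, for 3, so 3 has the highest closeness.

3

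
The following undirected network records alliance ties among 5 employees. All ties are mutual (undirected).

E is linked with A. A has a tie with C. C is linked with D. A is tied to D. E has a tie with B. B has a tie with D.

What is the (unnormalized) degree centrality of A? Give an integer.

3

A is directly tied to C, D, and E. That is 3 neighbors, so the degree of A is 3.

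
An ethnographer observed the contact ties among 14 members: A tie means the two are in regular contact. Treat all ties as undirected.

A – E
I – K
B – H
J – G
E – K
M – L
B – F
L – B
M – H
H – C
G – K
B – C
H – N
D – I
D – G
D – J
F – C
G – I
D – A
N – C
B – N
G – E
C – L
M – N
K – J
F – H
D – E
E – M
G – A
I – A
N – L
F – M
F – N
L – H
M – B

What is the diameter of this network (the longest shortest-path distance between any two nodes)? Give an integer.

5

Eccentricity of each node (its greatest distance to any other): A:4, B:4, C:5, D:4, E:3, F:4, G:4, H:4, I:5, J:5, K:4, L:4, M:3, N:4.
The maximum eccentricity is 5, realized for instance by the pair J–C via J – K – E – M – F – C. So the diameter is 5.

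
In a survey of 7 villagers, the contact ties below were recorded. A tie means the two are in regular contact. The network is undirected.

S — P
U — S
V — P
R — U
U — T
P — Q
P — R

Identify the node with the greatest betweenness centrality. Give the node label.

P

Unnormalized betweenness of each node: P:19/2, Q:0, R:3, S:3, T:0, U:11/2, V:0.
P has the largest value, 19/2, making it the main broker — the node through which the most shortest paths run.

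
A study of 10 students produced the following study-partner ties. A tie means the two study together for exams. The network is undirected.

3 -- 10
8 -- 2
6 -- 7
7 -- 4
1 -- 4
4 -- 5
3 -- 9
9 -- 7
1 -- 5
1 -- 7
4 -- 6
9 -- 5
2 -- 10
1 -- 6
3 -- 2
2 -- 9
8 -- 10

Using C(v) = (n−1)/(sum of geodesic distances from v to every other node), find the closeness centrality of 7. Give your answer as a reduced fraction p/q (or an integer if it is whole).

9/16

Distances from 7: 1:1, 2:2, 3:2, 4:1, 5:2, 6:1, 8:3, 9:1, 10:3. Sum = 16.
n = 10, so closeness = 9/16.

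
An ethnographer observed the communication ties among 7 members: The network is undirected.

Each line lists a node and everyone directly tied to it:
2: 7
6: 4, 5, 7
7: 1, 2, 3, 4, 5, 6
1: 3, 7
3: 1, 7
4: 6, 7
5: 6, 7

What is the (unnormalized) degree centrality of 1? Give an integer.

2

1 is directly tied to 3 and 7. That is 2 neighbors, so the degree of 1 is 2.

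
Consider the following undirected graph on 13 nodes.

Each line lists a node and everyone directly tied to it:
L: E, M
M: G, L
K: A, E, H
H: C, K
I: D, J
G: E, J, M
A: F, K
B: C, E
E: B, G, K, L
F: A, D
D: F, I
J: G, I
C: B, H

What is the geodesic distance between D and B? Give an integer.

One shortest route is D – F – A – K – E – B, which uses 5 edges, and at distance 4 from D we only reach {E, H, M}, which does not include B. So d(D,B) = 5.

5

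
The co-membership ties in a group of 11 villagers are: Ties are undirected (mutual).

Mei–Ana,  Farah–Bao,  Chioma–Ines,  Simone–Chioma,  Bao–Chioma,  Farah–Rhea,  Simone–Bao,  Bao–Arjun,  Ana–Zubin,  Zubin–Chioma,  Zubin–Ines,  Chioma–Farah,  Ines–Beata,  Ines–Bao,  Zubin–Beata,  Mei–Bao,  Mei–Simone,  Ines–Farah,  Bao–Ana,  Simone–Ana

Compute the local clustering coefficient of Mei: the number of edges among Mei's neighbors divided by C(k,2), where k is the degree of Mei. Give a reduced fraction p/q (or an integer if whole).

Mei's neighbors: Ana, Bao, and Simone (k = 3).
Possible neighbor pairs: C(3,2) = 3. Edges among them: Ana–Bao, Ana–Simone, Bao–Simone → e = 3.
Clustering(Mei) = 3/3 = 1.

1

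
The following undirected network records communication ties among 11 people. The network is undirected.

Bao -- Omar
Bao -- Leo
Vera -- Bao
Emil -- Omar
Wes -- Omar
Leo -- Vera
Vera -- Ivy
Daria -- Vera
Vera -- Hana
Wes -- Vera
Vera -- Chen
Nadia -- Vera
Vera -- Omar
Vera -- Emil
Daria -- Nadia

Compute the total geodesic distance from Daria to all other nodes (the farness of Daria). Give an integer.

18

Distances from Daria: Bao:2, Chen:2, Emil:2, Hana:2, Ivy:2, Leo:2, Nadia:1, Omar:2, Vera:1, Wes:2.
Sum = 2 + 2 + 2 + 2 + 2 + 2 + 1 + 2 + 1 + 2 = 18.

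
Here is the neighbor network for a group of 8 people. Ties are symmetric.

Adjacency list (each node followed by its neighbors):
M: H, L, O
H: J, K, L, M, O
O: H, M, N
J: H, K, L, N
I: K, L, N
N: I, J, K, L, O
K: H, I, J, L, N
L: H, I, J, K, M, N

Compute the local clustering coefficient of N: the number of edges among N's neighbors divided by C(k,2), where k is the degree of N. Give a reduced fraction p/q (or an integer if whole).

N's neighbors: I, J, K, L, and O (k = 5).
Possible neighbor pairs: C(5,2) = 10. Edges among them: I–K, I–L, J–K, J–L, K–L → e = 5.
Clustering(N) = 5/10 = 1/2.

1/2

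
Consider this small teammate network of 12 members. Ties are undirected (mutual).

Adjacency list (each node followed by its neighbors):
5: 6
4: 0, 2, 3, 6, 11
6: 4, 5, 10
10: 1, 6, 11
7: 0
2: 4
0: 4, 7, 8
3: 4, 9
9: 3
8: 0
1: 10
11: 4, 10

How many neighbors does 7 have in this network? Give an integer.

1

7 is directly tied to 0. That is 1 neighbor, so the degree of 7 is 1.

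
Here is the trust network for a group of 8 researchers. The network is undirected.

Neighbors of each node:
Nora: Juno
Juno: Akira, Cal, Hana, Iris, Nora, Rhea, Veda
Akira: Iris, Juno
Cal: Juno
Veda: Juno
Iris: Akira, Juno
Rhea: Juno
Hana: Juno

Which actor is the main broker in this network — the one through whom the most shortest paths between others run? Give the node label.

Juno

Unnormalized betweenness of each node: Akira:0, Cal:0, Hana:0, Iris:0, Juno:20, Nora:0, Rhea:0, Veda:0.
Juno has the largest value, 20, making it the main broker — the node through which the most shortest paths run.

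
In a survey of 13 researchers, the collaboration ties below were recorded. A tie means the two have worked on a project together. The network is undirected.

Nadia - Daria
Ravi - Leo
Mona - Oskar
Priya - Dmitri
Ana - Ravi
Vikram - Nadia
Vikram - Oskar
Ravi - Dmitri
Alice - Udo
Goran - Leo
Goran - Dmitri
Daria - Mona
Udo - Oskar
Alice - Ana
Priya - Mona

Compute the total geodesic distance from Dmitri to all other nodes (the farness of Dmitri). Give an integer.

Distances from Dmitri: Alice:3, Ana:2, Daria:3, Goran:1, Leo:2, Mona:2, Nadia:4, Oskar:3, Priya:1, Ravi:1, Udo:4, Vikram:4.
Sum = 3 + 2 + 3 + 1 + 2 + 2 + 4 + 3 + 1 + 1 + 4 + 4 = 30.

30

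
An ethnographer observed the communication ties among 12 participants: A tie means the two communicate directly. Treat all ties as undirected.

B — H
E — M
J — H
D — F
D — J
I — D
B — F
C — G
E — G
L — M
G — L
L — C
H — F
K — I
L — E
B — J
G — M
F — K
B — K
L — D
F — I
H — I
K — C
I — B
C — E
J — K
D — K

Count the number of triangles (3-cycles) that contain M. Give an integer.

3

M's neighbors: E, G, and L.
Neighbor pairs that are themselves tied: M–E–G; M–E–L; M–G–L. Each forms one triangle with M, for 3 in total.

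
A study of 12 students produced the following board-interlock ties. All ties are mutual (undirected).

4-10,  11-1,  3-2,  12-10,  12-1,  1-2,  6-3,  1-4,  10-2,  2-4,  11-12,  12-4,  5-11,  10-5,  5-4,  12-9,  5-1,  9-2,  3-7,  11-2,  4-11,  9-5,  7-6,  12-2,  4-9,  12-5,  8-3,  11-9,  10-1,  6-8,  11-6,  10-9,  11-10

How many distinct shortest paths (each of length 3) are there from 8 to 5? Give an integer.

1

The shortest distance is 3, and the only length-3 path is 8–6–11–5. So there is exactly 1 shortest path.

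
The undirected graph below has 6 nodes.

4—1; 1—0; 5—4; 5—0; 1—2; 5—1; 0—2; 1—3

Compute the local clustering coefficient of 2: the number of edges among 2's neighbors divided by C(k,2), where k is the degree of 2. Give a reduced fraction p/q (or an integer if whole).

1

2's neighbors: 0 and 1 (k = 2).
Possible neighbor pairs: C(2,2) = 1. Edges among them: 0–1 → e = 1.
Clustering(2) = 1/1.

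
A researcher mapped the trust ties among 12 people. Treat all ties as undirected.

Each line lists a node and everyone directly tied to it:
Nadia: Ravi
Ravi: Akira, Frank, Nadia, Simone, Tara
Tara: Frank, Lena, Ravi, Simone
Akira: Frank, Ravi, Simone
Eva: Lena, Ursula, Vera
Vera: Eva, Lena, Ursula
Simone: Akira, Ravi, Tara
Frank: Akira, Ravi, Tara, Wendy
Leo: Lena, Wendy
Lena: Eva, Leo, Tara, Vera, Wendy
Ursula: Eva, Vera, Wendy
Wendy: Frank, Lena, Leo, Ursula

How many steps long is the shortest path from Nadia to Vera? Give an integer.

4

One shortest route is Nadia – Ravi – Tara – Lena – Vera, which uses 4 edges, and at distance 3 from Nadia we only reach {Lena, Wendy}, which does not include Vera. So d(Nadia,Vera) = 4.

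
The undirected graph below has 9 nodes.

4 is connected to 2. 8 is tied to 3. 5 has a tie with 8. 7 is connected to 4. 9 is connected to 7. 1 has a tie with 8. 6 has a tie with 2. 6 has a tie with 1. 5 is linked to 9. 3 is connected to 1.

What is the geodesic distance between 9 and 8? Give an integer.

2

One shortest route is 9 – 5 – 8, which uses 2 edges, and 9 and 8 are not directly tied, so nothing shorter exists. So d(9,8) = 2.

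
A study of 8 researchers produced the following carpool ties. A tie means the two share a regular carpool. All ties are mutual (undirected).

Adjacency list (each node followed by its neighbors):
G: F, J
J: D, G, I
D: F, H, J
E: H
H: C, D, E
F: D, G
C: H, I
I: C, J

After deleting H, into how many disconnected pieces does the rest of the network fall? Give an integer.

2

Without H, the remaining ties split the others into: {E}; {C, D, F, G, I, J}.
That's 2 separate components.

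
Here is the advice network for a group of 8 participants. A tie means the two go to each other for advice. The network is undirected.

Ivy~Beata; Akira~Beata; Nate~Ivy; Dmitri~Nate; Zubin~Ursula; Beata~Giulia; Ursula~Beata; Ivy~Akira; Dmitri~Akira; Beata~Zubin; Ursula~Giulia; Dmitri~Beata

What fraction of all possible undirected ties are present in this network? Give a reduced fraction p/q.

There are 12 edges and 8 nodes, so the maximum possible is C(8,2) = 28.
Density = 12/28 = 3/7.

3/7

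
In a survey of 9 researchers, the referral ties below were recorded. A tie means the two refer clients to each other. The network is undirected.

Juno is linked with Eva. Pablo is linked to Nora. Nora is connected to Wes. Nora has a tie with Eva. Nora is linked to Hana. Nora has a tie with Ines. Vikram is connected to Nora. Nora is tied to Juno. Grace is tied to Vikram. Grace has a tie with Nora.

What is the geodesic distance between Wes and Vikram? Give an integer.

2

One shortest route is Wes – Nora – Vikram, which uses 2 edges, and Wes and Vikram are not directly tied, so nothing shorter exists. So d(Wes,Vikram) = 2.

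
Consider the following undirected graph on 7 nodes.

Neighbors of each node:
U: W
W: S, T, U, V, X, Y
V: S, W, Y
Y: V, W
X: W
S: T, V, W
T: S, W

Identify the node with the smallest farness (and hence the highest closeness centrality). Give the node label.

W

Farness (sum of distances to all others) for each node — S:9, T:10, U:11, V:9, W:6, X:11, Y:10.
The smallest farness is 6, for W, so W has the highest closeness.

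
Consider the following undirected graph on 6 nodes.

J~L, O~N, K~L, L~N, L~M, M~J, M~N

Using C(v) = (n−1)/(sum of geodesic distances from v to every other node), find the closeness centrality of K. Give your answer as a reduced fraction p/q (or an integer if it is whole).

Distances from K: J:2, L:1, M:2, N:2, O:3. Sum = 10.
n = 6, so closeness = 5/10 = 1/2.

1/2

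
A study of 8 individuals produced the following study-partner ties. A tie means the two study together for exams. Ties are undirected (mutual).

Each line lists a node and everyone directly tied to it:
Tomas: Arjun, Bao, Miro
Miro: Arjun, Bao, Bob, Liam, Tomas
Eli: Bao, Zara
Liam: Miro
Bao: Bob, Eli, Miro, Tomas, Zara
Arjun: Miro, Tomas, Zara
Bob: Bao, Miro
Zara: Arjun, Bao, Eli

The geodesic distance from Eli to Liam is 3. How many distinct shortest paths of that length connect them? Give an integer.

The shortest distance is 3, and the only length-3 path is Eli–Bao–Miro–Liam. So there is exactly 1 shortest path.

1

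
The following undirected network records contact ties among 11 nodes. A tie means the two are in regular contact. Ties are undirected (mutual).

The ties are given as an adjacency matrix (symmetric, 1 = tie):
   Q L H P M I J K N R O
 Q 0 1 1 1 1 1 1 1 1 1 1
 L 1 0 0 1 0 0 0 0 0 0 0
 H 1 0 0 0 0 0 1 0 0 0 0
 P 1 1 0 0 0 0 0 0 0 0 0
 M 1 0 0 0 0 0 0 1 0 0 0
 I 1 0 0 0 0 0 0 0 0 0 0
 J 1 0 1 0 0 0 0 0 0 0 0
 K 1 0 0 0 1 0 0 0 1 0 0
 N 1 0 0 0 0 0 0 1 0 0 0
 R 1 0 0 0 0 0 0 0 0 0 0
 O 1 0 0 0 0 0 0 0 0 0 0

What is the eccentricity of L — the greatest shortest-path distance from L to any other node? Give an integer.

2

Distances from L: H:2, I:2, J:2, K:2, M:2, N:2, O:2, P:1, Q:1, R:2.
The largest is 2 (to H, M, I, J, K, N, R, and O), so the eccentricity of L is 2.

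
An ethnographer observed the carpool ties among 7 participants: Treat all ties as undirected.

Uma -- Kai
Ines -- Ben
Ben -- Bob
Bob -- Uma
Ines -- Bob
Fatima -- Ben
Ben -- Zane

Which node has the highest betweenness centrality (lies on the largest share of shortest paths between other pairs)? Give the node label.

Unnormalized betweenness of each node: Ben:9, Bob:8, Fatima:0, Ines:0, Kai:0, Uma:5, Zane:0.
Ben has the largest value, 9, making it the main broker — the node through which the most shortest paths run.

Ben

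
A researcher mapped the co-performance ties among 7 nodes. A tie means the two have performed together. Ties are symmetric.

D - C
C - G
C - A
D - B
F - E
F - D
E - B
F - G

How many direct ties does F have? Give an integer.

3

F is directly tied to D, E, and G. That is 3 neighbors, so the degree of F is 3.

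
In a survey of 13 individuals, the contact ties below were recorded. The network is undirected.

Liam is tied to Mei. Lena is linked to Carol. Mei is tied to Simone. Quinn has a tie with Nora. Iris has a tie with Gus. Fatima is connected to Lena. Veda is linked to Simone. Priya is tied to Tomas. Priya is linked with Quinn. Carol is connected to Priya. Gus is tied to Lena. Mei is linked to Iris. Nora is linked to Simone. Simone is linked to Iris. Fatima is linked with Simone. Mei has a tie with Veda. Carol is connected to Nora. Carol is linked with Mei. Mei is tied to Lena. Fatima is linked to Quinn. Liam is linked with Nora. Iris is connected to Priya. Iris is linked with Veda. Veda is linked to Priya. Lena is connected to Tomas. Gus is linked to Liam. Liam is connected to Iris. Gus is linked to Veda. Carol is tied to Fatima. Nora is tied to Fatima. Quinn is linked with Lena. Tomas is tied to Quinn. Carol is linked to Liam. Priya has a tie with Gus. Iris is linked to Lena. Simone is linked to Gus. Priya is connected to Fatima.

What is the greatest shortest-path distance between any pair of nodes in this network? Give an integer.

3

Eccentricity of each node (its greatest distance to any other): Carol:2, Fatima:2, Gus:2, Iris:2, Lena:2, Liam:3, Mei:2, Nora:2, Priya:2, Quinn:2, Simone:3, Tomas:3, Veda:2.
The maximum eccentricity is 3, realized for instance by the pair Tomas–Liam via Tomas – Lena – Mei – Liam. So the diameter is 3.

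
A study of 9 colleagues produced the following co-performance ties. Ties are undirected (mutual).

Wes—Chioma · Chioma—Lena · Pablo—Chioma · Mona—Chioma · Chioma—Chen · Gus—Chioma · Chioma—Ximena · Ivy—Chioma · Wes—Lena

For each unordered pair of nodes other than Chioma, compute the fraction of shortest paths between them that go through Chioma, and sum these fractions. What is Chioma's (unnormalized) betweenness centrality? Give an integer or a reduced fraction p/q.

27

Pairs whose geodesics pass through Chioma — Pablo–Lena: 1; Pablo–Chen: 1; Pablo–Gus: 1; Pablo–Mona: 1; Pablo–Ivy: 1; Pablo–Wes: 1; Pablo–Ximena: 1; Lena–Chen: 1; Lena–Gus: 1; Lena–Mona: 1; Lena–Ivy: 1; Lena–Ximena: 1; Chen–Gus: 1; Chen–Mona: 1 … (+13 more pairs).
All other pairs contribute 0.
Summing the contributions gives betweenness(Chioma) = 27.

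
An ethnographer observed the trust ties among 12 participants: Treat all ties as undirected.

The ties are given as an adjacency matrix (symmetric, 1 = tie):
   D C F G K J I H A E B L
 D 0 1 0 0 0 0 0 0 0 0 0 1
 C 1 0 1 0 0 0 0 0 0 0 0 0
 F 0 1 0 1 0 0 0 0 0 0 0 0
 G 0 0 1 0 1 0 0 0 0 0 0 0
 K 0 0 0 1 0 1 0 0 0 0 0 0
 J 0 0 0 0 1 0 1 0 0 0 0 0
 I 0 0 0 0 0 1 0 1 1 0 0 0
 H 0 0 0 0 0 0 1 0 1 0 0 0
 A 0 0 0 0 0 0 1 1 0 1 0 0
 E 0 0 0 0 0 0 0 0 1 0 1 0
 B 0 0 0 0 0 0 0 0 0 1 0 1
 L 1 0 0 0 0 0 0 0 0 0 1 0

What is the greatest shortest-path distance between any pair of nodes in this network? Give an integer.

6

Eccentricity of each node (its greatest distance to any other): A:5, B:5, C:6, D:5, E:5, F:5, G:5, H:6, I:5, J:5, K:5, L:5.
The maximum eccentricity is 6, realized for instance by the pair C–H via C – D – L – B – E – A – H. So the diameter is 6.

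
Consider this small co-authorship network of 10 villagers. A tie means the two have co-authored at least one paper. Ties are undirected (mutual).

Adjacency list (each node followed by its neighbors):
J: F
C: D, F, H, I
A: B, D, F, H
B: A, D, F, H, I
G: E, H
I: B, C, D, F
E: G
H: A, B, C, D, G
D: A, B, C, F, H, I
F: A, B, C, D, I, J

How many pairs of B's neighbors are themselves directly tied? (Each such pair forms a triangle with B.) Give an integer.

B's neighbors: A, D, F, H, and I.
Neighbor pairs that are themselves tied: B–A–D; B–A–F; B–A–H; B–D–F; B–D–H; B–D–I; B–F–I. Each forms one triangle with B, for 7 in total.

7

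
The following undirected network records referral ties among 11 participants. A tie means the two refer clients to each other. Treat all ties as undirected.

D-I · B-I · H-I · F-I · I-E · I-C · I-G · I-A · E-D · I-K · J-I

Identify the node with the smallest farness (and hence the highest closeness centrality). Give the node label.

I

Farness (sum of distances to all others) for each node — A:19, B:19, C:19, D:18, E:18, F:19, G:19, H:19, I:10, J:19, K:19.
The smallest farness is 10, for I, so I has the highest closeness.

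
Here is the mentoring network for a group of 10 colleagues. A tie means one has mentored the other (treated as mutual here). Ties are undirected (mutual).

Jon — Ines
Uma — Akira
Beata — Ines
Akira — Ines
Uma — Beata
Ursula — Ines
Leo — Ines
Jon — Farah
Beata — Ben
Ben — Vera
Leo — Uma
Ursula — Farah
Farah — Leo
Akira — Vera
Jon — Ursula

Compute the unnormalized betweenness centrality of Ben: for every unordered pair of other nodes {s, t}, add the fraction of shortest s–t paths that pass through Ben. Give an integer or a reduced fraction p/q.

1

Pairs whose geodesics pass through Ben — Vera–Beata: 1.
All other pairs contribute 0.
Summing the contributions gives betweenness(Ben) = 1.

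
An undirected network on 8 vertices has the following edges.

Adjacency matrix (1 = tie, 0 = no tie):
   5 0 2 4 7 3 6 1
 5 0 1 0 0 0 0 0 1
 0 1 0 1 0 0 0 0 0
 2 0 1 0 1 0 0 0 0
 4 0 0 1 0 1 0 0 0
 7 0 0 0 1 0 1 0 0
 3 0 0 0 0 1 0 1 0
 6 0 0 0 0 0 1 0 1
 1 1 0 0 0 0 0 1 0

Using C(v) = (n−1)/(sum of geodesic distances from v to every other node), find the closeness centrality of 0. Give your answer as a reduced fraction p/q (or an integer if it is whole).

Distances from 0: 1:2, 2:1, 3:4, 4:2, 5:1, 6:3, 7:3. Sum = 16.
n = 8, so closeness = 7/16.

7/16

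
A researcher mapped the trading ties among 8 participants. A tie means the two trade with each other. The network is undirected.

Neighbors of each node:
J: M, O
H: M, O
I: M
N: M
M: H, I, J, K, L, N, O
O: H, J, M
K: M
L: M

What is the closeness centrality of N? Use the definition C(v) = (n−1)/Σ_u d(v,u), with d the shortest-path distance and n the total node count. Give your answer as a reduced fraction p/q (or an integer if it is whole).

Distances from N: H:2, I:2, J:2, K:2, L:2, M:1, O:2. Sum = 13.
n = 8, so closeness = 7/13.

7/13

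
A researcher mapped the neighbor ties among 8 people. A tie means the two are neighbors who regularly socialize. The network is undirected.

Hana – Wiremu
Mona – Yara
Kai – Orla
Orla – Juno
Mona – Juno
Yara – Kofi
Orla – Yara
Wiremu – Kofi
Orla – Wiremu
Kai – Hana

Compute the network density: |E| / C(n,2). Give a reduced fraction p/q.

5/14

There are 10 edges and 8 nodes, so the maximum possible is C(8,2) = 28.
Density = 10/28 = 5/14.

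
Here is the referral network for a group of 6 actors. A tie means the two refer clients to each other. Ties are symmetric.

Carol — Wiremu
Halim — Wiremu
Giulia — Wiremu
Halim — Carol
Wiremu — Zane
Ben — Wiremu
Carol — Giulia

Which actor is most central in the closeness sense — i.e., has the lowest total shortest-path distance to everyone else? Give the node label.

Farness (sum of distances to all others) for each node — Ben:9, Carol:7, Giulia:8, Halim:8, Wiremu:5, Zane:9.
The smallest farness is 5, for Wiremu, so Wiremu has the highest closeness.

Wiremu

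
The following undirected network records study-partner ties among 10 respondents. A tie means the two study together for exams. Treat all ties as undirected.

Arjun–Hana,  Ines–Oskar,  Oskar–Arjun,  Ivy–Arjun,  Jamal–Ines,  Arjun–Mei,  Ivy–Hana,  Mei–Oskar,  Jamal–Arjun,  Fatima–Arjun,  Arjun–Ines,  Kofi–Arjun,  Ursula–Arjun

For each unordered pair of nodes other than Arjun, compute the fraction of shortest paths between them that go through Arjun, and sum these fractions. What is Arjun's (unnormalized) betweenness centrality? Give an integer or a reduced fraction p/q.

31

Pairs whose geodesics pass through Arjun — Kofi–Ines: 1; Kofi–Ivy: 1; Kofi–Jamal: 1; Kofi–Oskar: 1; Kofi–Fatima: 1; Kofi–Hana: 1; Kofi–Ursula: 1; Kofi–Mei: 1; Ines–Ivy: 1; Ines–Fatima: 1; Ines–Hana: 1; Ines–Ursula: 1; Ines–Mei: 1/2; Ivy–Jamal: 1 … (+18 more pairs).
All other pairs contribute 0.
Summing the contributions gives betweenness(Arjun) = 31.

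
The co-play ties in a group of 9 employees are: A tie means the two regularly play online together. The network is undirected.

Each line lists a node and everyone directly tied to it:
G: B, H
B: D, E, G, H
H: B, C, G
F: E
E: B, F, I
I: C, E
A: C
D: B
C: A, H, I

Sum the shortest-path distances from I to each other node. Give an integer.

Distances from I: A:2, B:2, C:1, D:3, E:1, F:2, G:3, H:2.
Sum = 2 + 2 + 1 + 3 + 1 + 2 + 3 + 2 = 16.

16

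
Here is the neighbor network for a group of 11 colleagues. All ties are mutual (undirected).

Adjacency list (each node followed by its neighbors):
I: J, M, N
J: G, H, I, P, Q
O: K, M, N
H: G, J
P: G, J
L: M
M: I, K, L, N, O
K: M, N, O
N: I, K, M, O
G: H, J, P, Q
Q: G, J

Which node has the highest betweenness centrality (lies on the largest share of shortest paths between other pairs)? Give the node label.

J

Unnormalized betweenness of each node: G:3/2, H:0, I:25, J:51/2, K:0, L:0, M:15, N:6, O:0, P:0, Q:0.
J has the largest value, 51/2, making it the main broker — the node through which the most shortest paths run.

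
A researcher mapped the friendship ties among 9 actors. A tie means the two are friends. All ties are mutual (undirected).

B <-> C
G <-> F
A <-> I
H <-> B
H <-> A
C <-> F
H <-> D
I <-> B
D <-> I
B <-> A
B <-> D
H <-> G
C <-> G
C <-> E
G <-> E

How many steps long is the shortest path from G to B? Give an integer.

2

One shortest route is G – H – B, which uses 2 edges, and G and B are not directly tied, so nothing shorter exists. So d(G,B) = 2.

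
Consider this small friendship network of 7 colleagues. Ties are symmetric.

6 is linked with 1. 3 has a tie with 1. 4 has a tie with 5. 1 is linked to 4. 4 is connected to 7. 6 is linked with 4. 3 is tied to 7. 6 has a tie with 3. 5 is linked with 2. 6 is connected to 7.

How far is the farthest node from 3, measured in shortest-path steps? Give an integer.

Distances from 3: 1:1, 2:4, 4:2, 5:3, 6:1, 7:1.
The largest is 4 (to 2), so the eccentricity of 3 is 4.

4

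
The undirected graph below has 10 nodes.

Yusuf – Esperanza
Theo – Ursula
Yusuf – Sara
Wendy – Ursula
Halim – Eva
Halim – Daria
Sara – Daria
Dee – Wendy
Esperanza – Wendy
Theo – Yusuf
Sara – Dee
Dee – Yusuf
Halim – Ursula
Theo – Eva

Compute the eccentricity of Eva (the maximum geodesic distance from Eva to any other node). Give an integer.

3

Distances from Eva: Daria:2, Dee:3, Esperanza:3, Halim:1, Sara:3, Theo:1, Ursula:2, Wendy:3, Yusuf:2.
The largest is 3 (to Wendy, Sara, Esperanza, and Dee), so the eccentricity of Eva is 3.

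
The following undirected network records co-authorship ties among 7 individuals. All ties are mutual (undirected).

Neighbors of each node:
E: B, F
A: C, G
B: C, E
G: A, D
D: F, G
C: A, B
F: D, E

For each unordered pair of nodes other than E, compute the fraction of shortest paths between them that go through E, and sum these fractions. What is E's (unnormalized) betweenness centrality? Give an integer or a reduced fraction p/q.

3

Pairs whose geodesics pass through E — C–F: 1; B–F: 1; B–D: 1.
All other pairs contribute 0.
Summing the contributions gives betweenness(E) = 3.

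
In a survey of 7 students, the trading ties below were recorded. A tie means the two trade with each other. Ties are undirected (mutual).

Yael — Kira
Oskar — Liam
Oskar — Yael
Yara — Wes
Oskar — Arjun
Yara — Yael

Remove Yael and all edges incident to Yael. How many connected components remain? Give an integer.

Without Yael, the remaining ties split the others into: {Wes, Yara}; {Arjun, Liam, Oskar}; {Kira}.
That's 3 separate components.

3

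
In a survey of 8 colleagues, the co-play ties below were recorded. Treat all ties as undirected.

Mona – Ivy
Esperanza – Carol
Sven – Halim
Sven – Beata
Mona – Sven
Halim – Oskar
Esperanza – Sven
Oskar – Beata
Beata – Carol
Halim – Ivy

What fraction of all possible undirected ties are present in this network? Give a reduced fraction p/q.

There are 10 edges and 8 nodes, so the maximum possible is C(8,2) = 28.
Density = 10/28 = 5/14.

5/14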